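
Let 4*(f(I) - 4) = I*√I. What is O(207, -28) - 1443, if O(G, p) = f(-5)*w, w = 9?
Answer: -1407 - 45*I*√5/4 ≈ -1407.0 - 25.156*I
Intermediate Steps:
f(I) = 4 + I^(3/2)/4 (f(I) = 4 + (I*√I)/4 = 4 + I^(3/2)/4)
O(G, p) = 36 - 45*I*√5/4 (O(G, p) = (4 + (-5)^(3/2)/4)*9 = (4 + (-5*I*√5)/4)*9 = (4 - 5*I*√5/4)*9 = 36 - 45*I*√5/4)
O(207, -28) - 1443 = (36 - 45*I*√5/4) - 1443 = -1407 - 45*I*√5/4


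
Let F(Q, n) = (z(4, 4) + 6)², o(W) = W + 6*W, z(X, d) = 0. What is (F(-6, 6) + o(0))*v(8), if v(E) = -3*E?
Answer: -864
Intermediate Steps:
o(W) = 7*W
F(Q, n) = 36 (F(Q, n) = (0 + 6)² = 6² = 36)
(F(-6, 6) + o(0))*v(8) = (36 + 7*0)*(-3*8) = (36 + 0)*(-24) = 36*(-24) = -864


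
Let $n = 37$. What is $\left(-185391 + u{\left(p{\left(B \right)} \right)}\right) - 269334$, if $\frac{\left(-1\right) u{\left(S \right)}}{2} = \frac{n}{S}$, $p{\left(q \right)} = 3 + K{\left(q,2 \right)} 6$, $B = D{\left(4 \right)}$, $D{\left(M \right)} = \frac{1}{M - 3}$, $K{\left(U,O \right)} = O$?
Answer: $- \frac{6820949}{15} \approx -4.5473 \cdot 10^{5}$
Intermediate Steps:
$D{\left(M \right)} = \frac{1}{-3 + M}$
$B = 1$ ($B = \frac{1}{-3 + 4} = 1^{-1} = 1$)
$p{\left(q \right)} = 15$ ($p{\left(q \right)} = 3 + 2 \cdot 6 = 3 + 12 = 15$)
$u{\left(S \right)} = - \frac{74}{S}$ ($u{\left(S \right)} = - 2 \frac{37}{S} = - \frac{74}{S}$)
$\left(-185391 + u{\left(p{\left(B \right)} \right)}\right) - 269334 = \left(-185391 - \frac{74}{15}\right) - 269334 = - \frac{2780939}{15} - 269334 = - \frac{6820949}{15}$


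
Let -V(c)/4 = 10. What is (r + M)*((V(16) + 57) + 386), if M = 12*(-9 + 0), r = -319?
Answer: -172081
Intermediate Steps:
M = -108 (M = 12*(-9) = -108)
V(c) = -40 (V(c) = -4*10 = -40)
(r + M)*((V(16) + 57) + 386) = (-319 - 108)*((-40 + 57) + 386) = -427*(17 + 386) = -427*403 = -172081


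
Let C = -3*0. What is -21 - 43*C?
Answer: -21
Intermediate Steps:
C = 0
-21 - 43*C = -21 - 43*0 = -21 + 0 = -21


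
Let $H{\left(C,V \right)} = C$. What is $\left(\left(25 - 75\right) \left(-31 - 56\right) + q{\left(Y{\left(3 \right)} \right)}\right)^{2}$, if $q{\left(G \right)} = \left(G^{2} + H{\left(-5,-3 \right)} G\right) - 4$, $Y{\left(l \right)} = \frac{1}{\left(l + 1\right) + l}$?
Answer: $\frac{45334926400}{2401} \approx 1.8882 \cdot 10^{7}$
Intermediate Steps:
$Y{\left(l \right)} = \frac{1}{1 + 2 l}$ ($Y{\left(l \right)} = \frac{1}{\left(1 + l\right) + l} = \frac{1}{1 + 2 l}$)
$q{\left(G \right)} = -4 + G^{2} - 5 G$ ($q{\left(G \right)} = \left(G^{2} - 5 G\right) - 4 = -4 + G^{2} - 5 G$)
$\left(\left(25 - 75\right) \left(-31 - 56\right) + q{\left(Y{\left(3 \right)} \right)}\right)^{2} = \left(\left(25 - 75\right) \left(-31 - 56\right) - \left(4 - \frac{1}{\left(1 + 2 \cdot 3\right)^{2}} + \frac{5}{1 + 2 \cdot 3}\right)\right)^{2} = \left(\left(-50\right) \left(-87\right) - \left(4 - \frac{1}{\left(1 + 6\right)^{2}} + \frac{5}{1 + 6}\right)\right)^{2} = \left(4350 - \left(4 - \frac{1}{49} + \frac{5}{7}\right)\right)^{2} = \left(4350 - \left(\frac{33}{7} - \frac{1}{49}\right)\right)^{2} = \left(4350 - \frac{230}{49}\right)^{2} = \left(\frac{212920}{49}\right)^{2} = \frac{45334926400}{2401}$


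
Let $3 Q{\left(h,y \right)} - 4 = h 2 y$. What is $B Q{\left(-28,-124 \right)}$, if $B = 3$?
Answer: $6948$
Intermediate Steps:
$Q{\left(h,y \right)} = \frac{4}{3} + \frac{2 h y}{3}$ ($Q{\left(h,y \right)} = \frac{4}{3} + \frac{h 2 y}{3} = \frac{4}{3} + \frac{2 h y}{3}$)
$B Q{\left(-28,-124 \right)} = 3 \left(\frac{4}{3} + \frac{2}{3} \left(-28\right) \left(-124\right)\right) = 3 \left(\frac{4}{3} + \frac{6944}{3}\right) = 3 \cdot 2316 = 6948$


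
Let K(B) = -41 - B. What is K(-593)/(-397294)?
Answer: -276/198647 ≈ -0.0013894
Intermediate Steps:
K(-593)/(-397294) = (-41 - 1*(-593))/(-397294) = (-41 + 593)*(-1/397294) = 552*(-1/397294) = -276/198647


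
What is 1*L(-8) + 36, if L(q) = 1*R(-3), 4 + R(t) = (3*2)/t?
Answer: 30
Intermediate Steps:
R(t) = -4 + 6/t (R(t) = -4 + (3*2)/t = -4 + 6/t)
L(q) = -6 (L(q) = 1*(-4 + 6/(-3)) = 1*(-4 + 6*(-1/3)) = 1*(-4 - 2) = 1*(-6) = -6)
1*L(-8) + 36 = 1*(-6) + 36 = -6 + 36 = 30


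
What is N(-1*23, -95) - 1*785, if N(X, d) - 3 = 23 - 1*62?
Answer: -821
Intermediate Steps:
N(X, d) = -36 (N(X, d) = 3 + (23 - 1*62) = 3 + (23 - 62) = 3 - 39 = -36)
N(-1*23, -95) - 1*785 = -36 - 1*785 = -36 - 785 = -821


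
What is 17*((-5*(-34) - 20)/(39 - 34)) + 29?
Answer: 539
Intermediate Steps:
17*((-5*(-34) - 20)/(39 - 34)) + 29 = 17*((170 - 20)/5) + 29 = 17*(150*(⅕)) + 29 = 17*30 + 29 = 510 + 29 = 539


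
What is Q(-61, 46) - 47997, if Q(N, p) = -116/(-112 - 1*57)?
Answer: -8111377/169 ≈ -47996.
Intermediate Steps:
Q(N, p) = 116/169 (Q(N, p) = -116/(-112 - 57) = -116/(-169) = -116*(-1/169) = 116/169)
Q(-61, 46) - 47997 = 116/169 - 47997 = -8111377/169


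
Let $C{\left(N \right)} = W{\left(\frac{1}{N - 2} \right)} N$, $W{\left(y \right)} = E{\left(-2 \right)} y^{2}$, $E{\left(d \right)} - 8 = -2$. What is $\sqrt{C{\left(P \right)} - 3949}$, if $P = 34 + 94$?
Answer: $\frac{i \sqrt{15673389}}{63} \approx 62.841 i$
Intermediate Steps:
$E{\left(d \right)} = 6$ ($E{\left(d \right)} = 8 - 2 = 6$)
$P = 128$
$W{\left(y \right)} = 6 y^{2}$
$C{\left(N \right)} = \frac{6 N}{\left(-2 + N\right)^{2}}$ ($C{\left(N \right)} = 6 \left(\frac{1}{N - 2}\right)^{2} N = 6 \left(\frac{1}{-2 + N}\right)^{2} N = \frac{6}{\left(-2 + N\right)^{2}} N = \frac{6 N}{\left(-2 + N\right)^{2}}$)
$\sqrt{C{\left(P \right)} - 3949} = \sqrt{6 \cdot 128 \frac{1}{\left(-2 + 128\right)^{2}} - 3949} = \sqrt{6 \cdot 128 \cdot \frac{1}{15876} - 3949} = \sqrt{\frac{64}{1323} - 3949} = \sqrt{- \frac{5224463}{1323}} = \frac{i \sqrt{15673389}}{63}$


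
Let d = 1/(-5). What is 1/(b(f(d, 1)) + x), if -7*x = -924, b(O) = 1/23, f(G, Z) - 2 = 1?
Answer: 23/3037 ≈ 0.0075733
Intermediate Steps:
d = -⅕ ≈ -0.20000
f(G, Z) = 3 (f(G, Z) = 2 + 1 = 3)
b(O) = 1/23
x = 132 (x = -⅐*(-924) = 132)
1/(b(f(d, 1)) + x) = 1/(1/23 + 132) = 1/(3037/23) = 23/3037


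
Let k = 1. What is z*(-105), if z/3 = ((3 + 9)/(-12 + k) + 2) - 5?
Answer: 14175/11 ≈ 1288.6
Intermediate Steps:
z = -135/11 (z = 3*(((3 + 9)/(-12 + 1) + 2) - 5) = 3*((12/(-11) + 2) - 5) = 3*((12*(-1/11) + 2) - 5) = 3*((-12/11 + 2) - 5) = 3*(10/11 - 5) = 3*(-45/11) = -135/11 ≈ -12.273)
z*(-105) = -135/11*(-105) = 14175/11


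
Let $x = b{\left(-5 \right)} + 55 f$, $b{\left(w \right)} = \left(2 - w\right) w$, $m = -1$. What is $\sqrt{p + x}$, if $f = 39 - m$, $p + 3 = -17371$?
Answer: $i \sqrt{15209} \approx 123.32 i$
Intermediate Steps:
$p = -17374$ ($p = -3 - 17371 = -17374$)
$b{\left(w \right)} = w \left(2 - w\right)$
$f = 40$ ($f = 39 - -1 = 39 + 1 = 40$)
$x = 2165$ ($x = - 5 \left(2 - -5\right) + 55 \cdot 40 = - 5 \left(2 + 5\right) + 2200 = \left(-5\right) 7 + 2200 = -35 + 2200 = 2165$)
$\sqrt{p + x} = \sqrt{-17374 + 2165} = \sqrt{-15209} = i \sqrt{15209}$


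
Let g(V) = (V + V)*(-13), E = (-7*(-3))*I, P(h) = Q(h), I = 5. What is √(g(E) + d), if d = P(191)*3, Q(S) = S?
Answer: I*√2157 ≈ 46.444*I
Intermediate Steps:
P(h) = h
E = 105 (E = -7*(-3)*5 = 21*5 = 105)
g(V) = -26*V (g(V) = (2*V)*(-13) = -26*V)
d = 573 (d = 191*3 = 573)
√(g(E) + d) = √(-26*105 + 573) = √(-2730 + 573) = √(-2157) = I*√2157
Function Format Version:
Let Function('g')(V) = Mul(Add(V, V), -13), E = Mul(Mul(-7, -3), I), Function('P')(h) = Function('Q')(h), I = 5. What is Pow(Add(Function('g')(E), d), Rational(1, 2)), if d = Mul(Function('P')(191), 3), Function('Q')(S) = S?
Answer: Mul(I, Pow(2157, Rational(1, 2))) ≈ Mul(46.444, I)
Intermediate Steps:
Function('P')(h) = h
E = 105 (E = Mul(Mul(-7, -3), 5) = Mul(21, 5) = 105)
Function('g')(V) = Mul(-26, V) (Function('g')(V) = Mul(Mul(2, V), -13) = Mul(-26, V))
d = 573 (d = Mul(191, 3) = 573)
Pow(Add(Function('g')(E), d), Rational(1, 2)) = Pow(Add(Mul(-26, 105), 573), Rational(1, 2)) = Pow(Add(-2730, 573), Rational(1, 2)) = Pow(-2157, Rational(1, 2)) = Mul(I, Pow(2157, Rational(1, 2)))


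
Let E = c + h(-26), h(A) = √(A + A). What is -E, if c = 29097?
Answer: -29097 - 2*I*√13 ≈ -29097.0 - 7.2111*I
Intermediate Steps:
h(A) = √2*√A (h(A) = √(2*A) = √2*√A)
E = 29097 + 2*I*√13 (E = 29097 + √2*√(-26) = 29097 + √2*(I*√26) = 29097 + 2*I*√13 ≈ 29097.0 + 7.2111*I)
-E = -(29097 + 2*I*√13) = -29097 - 2*I*√13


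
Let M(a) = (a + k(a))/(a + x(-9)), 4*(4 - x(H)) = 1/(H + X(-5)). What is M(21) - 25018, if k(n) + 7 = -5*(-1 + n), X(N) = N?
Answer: -35055034/1401 ≈ -25021.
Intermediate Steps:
x(H) = 4 - 1/(4*(-5 + H)) (x(H) = 4 - 1/(4*(H - 5)) = 4 - 1/(4*(-5 + H)))
k(n) = -2 - 5*n (k(n) = -7 - 5*(-1 + n) = -7 + (5 - 5*n) = -2 - 5*n)
M(a) = (-2 - 4*a)/(225/56 + a) (M(a) = (a + (-2 - 5*a))/(a + (-81 + 16*(-9))/(4*(-5 - 9))) = (-2 - 4*a)/(a + (¼)*(-81 - 144)/(-14)) = (-2 - 4*a)/(a + (¼)*(-1/14)*(-225)) = (-2 - 4*a)/(a + 225/56) = (-2 - 4*a)/(225/56 + a))
M(21) - 25018 = 112*(-1 - 2*21)/(225 + 56*21) - 25018 = 112*(-1 - 42)/(225 + 1176) - 25018 = 112*(-43)/1401 - 25018 = 112*(1/1401)*(-43) - 25018 = -4816/1401 - 25018 = -35055034/1401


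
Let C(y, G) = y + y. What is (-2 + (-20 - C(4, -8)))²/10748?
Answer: 225/2687 ≈ 0.083737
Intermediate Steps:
C(y, G) = 2*y
(-2 + (-20 - C(4, -8)))²/10748 = (-2 + (-20 - 2*4))²/10748 = (-2 + (-20 - 1*8))²*(1/10748) = (-2 + (-20 - 8))²*(1/10748) = (-2 - 28)²*(1/10748) = (-30)²*(1/10748) = 900*(1/10748) = 225/2687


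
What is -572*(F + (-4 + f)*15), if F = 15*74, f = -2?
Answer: -583440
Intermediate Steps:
F = 1110
-572*(F + (-4 + f)*15) = -572*(1110 + (-4 - 2)*15) = -572*(1110 - 6*15) = -572*(1110 - 90) = -572*1020 = -583440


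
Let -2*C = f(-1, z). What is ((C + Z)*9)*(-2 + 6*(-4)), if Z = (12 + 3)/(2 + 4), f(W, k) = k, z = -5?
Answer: -1170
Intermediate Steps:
C = 5/2 (C = -½*(-5) = 5/2 ≈ 2.5000)
Z = 5/2 (Z = 15/6 = 15*(⅙) = 5/2 ≈ 2.5000)
((C + Z)*9)*(-2 + 6*(-4)) = ((5/2 + 5/2)*9)*(-2 + 6*(-4)) = (5*9)*(-2 - 24) = 45*(-26) = -1170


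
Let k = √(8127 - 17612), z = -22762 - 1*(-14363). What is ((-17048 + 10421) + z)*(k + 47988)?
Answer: -721067688 - 15026*I*√9485 ≈ -7.2107e+8 - 1.4634e+6*I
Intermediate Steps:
z = -8399 (z = -22762 + 14363 = -8399)
k = I*√9485 (k = √(-9485) = I*√9485 ≈ 97.391*I)
((-17048 + 10421) + z)*(k + 47988) = ((-17048 + 10421) - 8399)*(I*√9485 + 47988) = (-6627 - 8399)*(47988 + I*√9485) = -15026*(47988 + I*√9485) = -721067688 - 15026*I*√9485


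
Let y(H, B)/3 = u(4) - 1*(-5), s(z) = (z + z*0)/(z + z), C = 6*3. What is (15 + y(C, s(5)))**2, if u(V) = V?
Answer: 1764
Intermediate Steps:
C = 18
s(z) = 1/2 (s(z) = (z + 0)/((2*z)) = z*(1/(2*z)) = 1/2)
y(H, B) = 27 (y(H, B) = 3*(4 - 1*(-5)) = 3*(4 + 5) = 3*9 = 27)
(15 + y(C, s(5)))**2 = (15 + 27)**2 = 42**2 = 1764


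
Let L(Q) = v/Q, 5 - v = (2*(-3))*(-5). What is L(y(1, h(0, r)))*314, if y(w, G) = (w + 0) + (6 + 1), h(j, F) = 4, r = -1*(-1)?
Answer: -3925/4 ≈ -981.25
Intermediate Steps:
v = -25 (v = 5 - 2*(-3)*(-5) = 5 - (-6)*(-5) = 5 - 1*30 = 5 - 30 = -25)
r = 1
y(w, G) = 7 + w (y(w, G) = w + 7 = 7 + w)
L(Q) = -25/Q
L(y(1, h(0, r)))*314 = -25/(7 + 1)*314 = -25/8*314 = -3925/4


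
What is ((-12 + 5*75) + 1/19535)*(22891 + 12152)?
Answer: 248497131858/19535 ≈ 1.2721e+7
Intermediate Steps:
((-12 + 5*75) + 1/19535)*(22891 + 12152) = ((-12 + 375) + 1/19535)*35043 = (363 + 1/19535)*35043 = (7091206/19535)*35043 = 248497131858/19535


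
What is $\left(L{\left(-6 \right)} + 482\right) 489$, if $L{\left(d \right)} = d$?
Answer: $232764$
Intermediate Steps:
$\left(L{\left(-6 \right)} + 482\right) 489 = \left(-6 + 482\right) 489 = 476 \cdot 489 = 232764$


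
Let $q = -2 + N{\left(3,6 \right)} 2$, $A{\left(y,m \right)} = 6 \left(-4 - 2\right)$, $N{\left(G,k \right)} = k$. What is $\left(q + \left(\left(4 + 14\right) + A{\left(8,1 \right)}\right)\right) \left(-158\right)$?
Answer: $1264$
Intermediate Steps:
$A{\left(y,m \right)} = -36$ ($A{\left(y,m \right)} = 6 \left(-6\right) = -36$)
$q = 10$ ($q = -2 + 6 \cdot 2 = -2 + 12 = 10$)
$\left(q + \left(\left(4 + 14\right) + A{\left(8,1 \right)}\right)\right) \left(-158\right) = \left(10 + \left(\left(4 + 14\right) - 36\right)\right) \left(-158\right) = \left(10 + \left(18 - 36\right)\right) \left(-158\right) = \left(10 - 18\right) \left(-158\right) = \left(-8\right) \left(-158\right) = 1264$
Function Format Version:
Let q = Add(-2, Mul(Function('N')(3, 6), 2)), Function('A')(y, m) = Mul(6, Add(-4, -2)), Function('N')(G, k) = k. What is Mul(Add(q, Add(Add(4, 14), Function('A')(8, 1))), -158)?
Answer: 1264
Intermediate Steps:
Function('A')(y, m) = -36 (Function('A')(y, m) = Mul(6, -6) = -36)
q = 10 (q = Add(-2, Mul(6, 2)) = Add(-2, 12) = 10)
Mul(Add(q, Add(Add(4, 14), Function('A')(8, 1))), -158) = Mul(Add(10, Add(Add(4, 14), -36)), -158) = Mul(Add(10, Add(18, -36)), -158) = Mul(Add(10, -18), -158) = Mul(-8, -158) = 1264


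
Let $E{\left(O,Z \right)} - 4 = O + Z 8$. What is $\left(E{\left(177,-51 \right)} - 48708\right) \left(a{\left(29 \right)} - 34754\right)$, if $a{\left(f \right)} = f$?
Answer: $1699267875$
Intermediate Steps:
$E{\left(O,Z \right)} = 4 + O + 8 Z$ ($E{\left(O,Z \right)} = 4 + \left(O + Z 8\right) = 4 + \left(O + 8 Z\right) = 4 + O + 8 Z$)
$\left(E{\left(177,-51 \right)} - 48708\right) \left(a{\left(29 \right)} - 34754\right) = \left(\left(4 + 177 + 8 \left(-51\right)\right) - 48708\right) \left(29 - 34754\right) = \left(\left(4 + 177 - 408\right) - 48708\right) \left(-34725\right) = \left(-227 - 48708\right) \left(-34725\right) = \left(-48935\right) \left(-34725\right) = 1699267875$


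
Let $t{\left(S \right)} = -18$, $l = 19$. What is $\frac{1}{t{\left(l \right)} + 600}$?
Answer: $\frac{1}{582} \approx 0.0017182$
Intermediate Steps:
$\frac{1}{t{\left(l \right)} + 600} = \frac{1}{-18 + 600} = \frac{1}{582}$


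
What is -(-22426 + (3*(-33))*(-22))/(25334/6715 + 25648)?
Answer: 67982660/86125827 ≈ 0.78934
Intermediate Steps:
-(-22426 + (3*(-33))*(-22))/(25334/6715 + 25648) = -(-22426 - 99*(-22))/(25334*(1/6715) + 25648) = -(-22426 + 2178)/(25334/6715 + 25648) = -(-20248)/172251654/6715 = -(-20248)*6715/172251654 = -1*(-67982660/86125827) = 67982660/86125827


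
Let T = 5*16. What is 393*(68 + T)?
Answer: 58164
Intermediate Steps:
T = 80
393*(68 + T) = 393*(68 + 80) = 393*148 = 58164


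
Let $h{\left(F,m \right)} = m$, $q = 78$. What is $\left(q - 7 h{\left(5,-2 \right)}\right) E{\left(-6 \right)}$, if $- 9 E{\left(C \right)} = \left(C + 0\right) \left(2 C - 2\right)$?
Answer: $- \frac{2576}{3} \approx -858.67$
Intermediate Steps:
$E{\left(C \right)} = - \frac{C \left(-2 + 2 C\right)}{9}$ ($E{\left(C \right)} = - \frac{\left(C + 0\right) \left(2 C - 2\right)}{9} = - \frac{C \left(-2 + 2 C\right)}{9}$)
$\left(q - 7 h{\left(5,-2 \right)}\right) E{\left(-6 \right)} = \left(78 - -14\right) \frac{2}{9} \left(-6\right) \left(1 - -6\right) = \left(78 + 14\right) \frac{2}{9} \left(-6\right) \left(1 + 6\right) = 92 \cdot \frac{2}{9} \left(-6\right) 7 = 92 \left(- \frac{28}{3}\right) = - \frac{2576}{3}$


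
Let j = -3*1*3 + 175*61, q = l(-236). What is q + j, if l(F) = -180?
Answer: 10486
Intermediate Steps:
q = -180
j = 10666 (j = -3*3 + 10675 = -9 + 10675 = 10666)
q + j = -180 + 10666 = 10486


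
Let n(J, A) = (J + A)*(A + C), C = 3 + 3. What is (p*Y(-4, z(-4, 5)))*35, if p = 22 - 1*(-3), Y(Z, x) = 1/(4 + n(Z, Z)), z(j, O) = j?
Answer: -875/12 ≈ -72.917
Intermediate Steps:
C = 6
n(J, A) = (6 + A)*(A + J) (n(J, A) = (J + A)*(A + 6) = (A + J)*(6 + A) = (6 + A)*(A + J))
Y(Z, x) = 1/(4 + 2*Z**2 + 12*Z) (Y(Z, x) = 1/(4 + (Z**2 + 6*Z + 6*Z + Z*Z)) = 1/(4 + (Z**2 + 6*Z + 6*Z + Z**2)) = 1/(4 + (2*Z**2 + 12*Z)) = 1/(4 + 2*Z**2 + 12*Z))
p = 25 (p = 22 + 3 = 25)
(p*Y(-4, z(-4, 5)))*35 = (25*(1/(2*(2 + (-4)**2 + 6*(-4)))))*35 = (25*(1/(2*(2 + 16 - 24))))*35 = (25*((1/2)/(-6)))*35 = (25*((1/2)*(-1/6)))*35 = (25*(-1/12))*35 = -25/12*35 = -875/12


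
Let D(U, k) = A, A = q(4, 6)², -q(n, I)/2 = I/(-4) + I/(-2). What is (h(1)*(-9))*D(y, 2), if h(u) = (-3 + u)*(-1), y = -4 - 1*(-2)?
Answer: -1458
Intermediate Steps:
y = -2 (y = -4 + 2 = -2)
h(u) = 3 - u
q(n, I) = 3*I/2 (q(n, I) = -2*(I/(-4) + I/(-2)) = -2*(I*(-¼) + I*(-½)) = -2*(-I/4 - I/2) = -(-3)*I/2 = 3*I/2)
A = 81 (A = ((3/2)*6)² = 9² = 81)
D(U, k) = 81
(h(1)*(-9))*D(y, 2) = ((3 - 1*1)*(-9))*81 = ((3 - 1)*(-9))*81 = (2*(-9))*81 = -18*81 = -1458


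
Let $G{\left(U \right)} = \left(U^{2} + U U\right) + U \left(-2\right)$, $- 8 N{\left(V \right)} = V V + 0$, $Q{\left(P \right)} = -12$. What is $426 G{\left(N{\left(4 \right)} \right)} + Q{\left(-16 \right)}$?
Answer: $5100$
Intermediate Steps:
$N{\left(V \right)} = - \frac{V^{2}}{8}$ ($N{\left(V \right)} = - \frac{V V + 0}{8} = - \frac{V^{2} + 0}{8} = - \frac{V^{2}}{8}$)
$G{\left(U \right)} = - 2 U + 2 U^{2}$ ($G{\left(U \right)} = \left(U^{2} + U^{2}\right) - 2 U = 2 U^{2} - 2 U = - 2 U + 2 U^{2}$)
$426 G{\left(N{\left(4 \right)} \right)} + Q{\left(-16 \right)} = 426 \cdot 2 \left(- \frac{4^{2}}{8}\right) \left(-1 - \frac{4^{2}}{8}\right) - 12 = 426 \cdot 2 \left(\left(- \frac{1}{8}\right) 16\right) \left(-1 - 2\right) - 12 = 426 \cdot 2 \left(-2\right) \left(-1 - 2\right) - 12 = 426 \cdot 2 \left(-2\right) \left(-3\right) - 12 = 426 \cdot 12 - 12 = 5112 - 12 = 5100$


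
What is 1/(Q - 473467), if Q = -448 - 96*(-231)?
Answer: -1/451739 ≈ -2.2137e-6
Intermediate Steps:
Q = 21728 (Q = -448 + 22176 = 21728)
1/(Q - 473467) = 1/(21728 - 473467) = 1/(-451739) = -1/451739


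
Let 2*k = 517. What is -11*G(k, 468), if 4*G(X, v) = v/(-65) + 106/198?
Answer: 3299/180 ≈ 18.328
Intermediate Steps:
k = 517/2 (k = (½)*517 = 517/2 ≈ 258.50)
G(X, v) = 53/396 - v/260 (G(X, v) = (v/(-65) + 106/198)/4 = (v*(-1/65) + 106*(1/198))/4 = (-v/65 + 53/99)/4 = (53/99 - v/65)/4 = 53/396 - v/260)
-11*G(k, 468) = -11*(53/396 - 1/260*468) = -11*(53/396 - 9/5) = -11*(-3299/1980) = 3299/180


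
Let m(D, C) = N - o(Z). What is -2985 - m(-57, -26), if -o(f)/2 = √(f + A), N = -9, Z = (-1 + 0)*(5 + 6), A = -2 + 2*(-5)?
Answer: -2976 - 2*I*√23 ≈ -2976.0 - 9.5917*I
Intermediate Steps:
A = -12 (A = -2 - 10 = -12)
Z = -11 (Z = -1*11 = -11)
o(f) = -2*√(-12 + f) (o(f) = -2*√(f - 12) = -2*√(-12 + f))
m(D, C) = -9 + 2*I*√23 (m(D, C) = -9 - (-2)*√(-12 - 11) = -9 - (-2)*√(-23) = -9 - (-2)*I*√23 = -9 + 2*I*√23)
-2985 - m(-57, -26) = -2985 - (-9 + 2*I*√23) = -2985 + (9 - 2*I*√23) = -2976 - 2*I*√23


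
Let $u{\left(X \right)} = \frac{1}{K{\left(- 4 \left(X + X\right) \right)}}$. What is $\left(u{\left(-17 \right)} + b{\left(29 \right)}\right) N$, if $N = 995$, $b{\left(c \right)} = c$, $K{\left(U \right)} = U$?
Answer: $\frac{3925275}{136} \approx 28862.0$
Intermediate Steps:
$u{\left(X \right)} = - \frac{1}{8 X}$ ($u{\left(X \right)} = \frac{1}{\left(-4\right) \left(X + X\right)} = \frac{1}{\left(-4\right) 2 X} = \frac{1}{\left(-8\right) X} = - \frac{1}{8 X}$)
$\left(u{\left(-17 \right)} + b{\left(29 \right)}\right) N = \left(- \frac{1}{8 \left(-17\right)} + 29\right) 995 = \left(\left(- \frac{1}{8}\right) \left(- \frac{1}{17}\right) + 29\right) 995 = \left(\frac{1}{136} + 29\right) 995 = \frac{3945}{136} \cdot 995 = \frac{3925275}{136}$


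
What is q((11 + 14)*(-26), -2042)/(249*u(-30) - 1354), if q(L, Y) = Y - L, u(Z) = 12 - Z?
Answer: -87/569 ≈ -0.15290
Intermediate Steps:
q((11 + 14)*(-26), -2042)/(249*u(-30) - 1354) = (-2042 - (11 + 14)*(-26))/(249*(12 - 1*(-30)) - 1354) = (-2042 - 25*(-26))/(249*(12 + 30) - 1354) = (-2042 - 1*(-650))/(249*42 - 1354) = (-2042 + 650)/(10458 - 1354) = -1392/9104 = -1392*1/9104 = -87/569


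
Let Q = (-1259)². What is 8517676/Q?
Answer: 8517676/1585081 ≈ 5.3737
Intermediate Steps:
Q = 1585081
8517676/Q = 8517676/1585081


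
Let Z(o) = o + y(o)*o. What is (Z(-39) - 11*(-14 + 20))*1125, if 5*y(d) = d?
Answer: 224100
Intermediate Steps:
y(d) = d/5
Z(o) = o + o**2/5 (Z(o) = o + (o/5)*o = o + o**2/5)
(Z(-39) - 11*(-14 + 20))*1125 = ((1/5)*(-39)*(5 - 39) - 11*(-14 + 20))*1125 = ((1/5)*(-39)*(-34) - 11*6)*1125 = (1326/5 - 66)*1125 = (996/5)*1125 = 224100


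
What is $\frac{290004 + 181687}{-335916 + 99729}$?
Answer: $- \frac{471691}{236187} \approx -1.9971$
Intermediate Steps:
$\frac{290004 + 181687}{-335916 + 99729} = \frac{471691}{-236187} = 471691 \left(- \frac{1}{236187}\right) = - \frac{471691}{236187}$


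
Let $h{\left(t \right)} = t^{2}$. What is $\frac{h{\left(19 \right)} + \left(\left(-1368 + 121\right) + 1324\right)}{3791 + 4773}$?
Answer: $\frac{219}{4282} \approx 0.051144$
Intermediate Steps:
$\frac{h{\left(19 \right)} + \left(\left(-1368 + 121\right) + 1324\right)}{3791 + 4773} = \frac{19^{2} + \left(\left(-1368 + 121\right) + 1324\right)}{3791 + 4773} = \frac{361 + \left(-1247 + 1324\right)}{8564} = \left(361 + 77\right) \frac{1}{8564} = 438 \cdot \frac{1}{8564} = \frac{219}{4282}$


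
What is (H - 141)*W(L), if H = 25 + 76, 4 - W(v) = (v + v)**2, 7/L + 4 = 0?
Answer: 330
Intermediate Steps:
L = -7/4 (L = 7/(-4 + 0) = 7/(-4) = 7*(-1/4) = -7/4 ≈ -1.7500)
W(v) = 4 - 4*v**2 (W(v) = 4 - (v + v)**2 = 4 - (2*v)**2 = 4 - 4*v**2)
H = 101
(H - 141)*W(L) = (101 - 141)*(4 - 4*(-7/4)**2) = -40*(4 - 4*49/16) = -40*(4 - 49/4) = -40*(-33/4) = 330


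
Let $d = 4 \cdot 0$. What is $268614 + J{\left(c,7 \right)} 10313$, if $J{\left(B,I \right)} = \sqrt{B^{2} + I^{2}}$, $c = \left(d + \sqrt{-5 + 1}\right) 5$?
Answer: $268614 + 10313 i \sqrt{51} \approx 2.6861 \cdot 10^{5} + 73650.0 i$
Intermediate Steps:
$d = 0$
$c = 10 i$ ($c = \left(0 + \sqrt{-5 + 1}\right) 5 = \left(0 + \sqrt{-4}\right) 5 = \left(0 + 2 i\right) 5 = 2 i 5 = 10 i \approx 10.0 i$)
$268614 + J{\left(c,7 \right)} 10313 = 268614 + \sqrt{\left(10 i\right)^{2} + 7^{2}} \cdot 10313 = 268614 + \sqrt{-100 + 49} \cdot 10313 = 268614 + \sqrt{-51} \cdot 10313 = 268614 + i \sqrt{51} \cdot 10313 = 268614 + 10313 i \sqrt{51}$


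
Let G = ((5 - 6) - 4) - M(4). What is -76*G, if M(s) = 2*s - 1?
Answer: 912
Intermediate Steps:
M(s) = -1 + 2*s
G = -12 (G = ((5 - 6) - 4) - (-1 + 2*4) = (-1 - 4) - (-1 + 8) = -5 - 1*7 = -5 - 7 = -12)
-76*G = -76*(-12) = 912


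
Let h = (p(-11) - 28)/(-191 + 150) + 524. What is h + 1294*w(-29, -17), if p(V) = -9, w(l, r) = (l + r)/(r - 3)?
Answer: 717726/205 ≈ 3501.1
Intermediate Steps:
w(l, r) = (l + r)/(-3 + r)
h = 21521/41 (h = (-9 - 28)/(-191 + 150) + 524 = -37/(-41) + 524 = -37*(-1/41) + 524 = 37/41 + 524 = 21521/41 ≈ 524.90)
h + 1294*w(-29, -17) = 21521/41 + 1294*((-29 - 17)/(-3 - 17)) = 21521/41 + 1294*(-46/(-20)) = 21521/41 + 1294*(-1/20*(-46)) = 21521/41 + 1294*(23/10) = 21521/41 + 14881/5 = 717726/205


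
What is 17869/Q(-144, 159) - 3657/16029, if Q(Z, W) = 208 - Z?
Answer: 95044979/1880736 ≈ 50.536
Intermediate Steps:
17869/Q(-144, 159) - 3657/16029 = 17869/(208 - 1*(-144)) - 3657/16029 = 17869/(208 + 144) - 3657*1/16029 = 17869/352 - 1219/5343 = 95044979/1880736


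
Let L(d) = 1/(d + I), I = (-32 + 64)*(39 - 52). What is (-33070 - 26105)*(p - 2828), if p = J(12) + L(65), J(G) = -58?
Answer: 6660389525/39 ≈ 1.7078e+8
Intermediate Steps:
I = -416 (I = 32*(-13) = -416)
L(d) = 1/(-416 + d) (L(d) = 1/(d - 416) = 1/(-416 + d))
p = -20359/351 (p = -58 + 1/(-416 + 65) = -58 + 1/(-351) = -58 - 1/351 = -20359/351 ≈ -58.003)
(-33070 - 26105)*(p - 2828) = (-33070 - 26105)*(-20359/351 - 2828) = -59175*(-1012987/351) = 6660389525/39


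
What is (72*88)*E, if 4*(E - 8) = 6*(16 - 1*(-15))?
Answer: 345312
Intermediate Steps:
E = 109/2 (E = 8 + (6*(16 - 1*(-15)))/4 = 8 + (6*(16 + 15))/4 = 8 + (6*31)/4 = 8 + (¼)*186 = 8 + 93/2 = 109/2 ≈ 54.500)
(72*88)*E = (72*88)*(109/2) = 6336*(109/2) = 345312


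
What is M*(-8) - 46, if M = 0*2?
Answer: -46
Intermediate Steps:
M = 0
M*(-8) - 46 = 0*(-8) - 46 = 0 - 46 = -46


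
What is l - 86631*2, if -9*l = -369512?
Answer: -1189846/9 ≈ -1.3221e+5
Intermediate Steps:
l = 369512/9 (l = -⅑*(-369512) = 369512/9 ≈ 41057.)
l - 86631*2 = 369512/9 - 86631*2 = 369512/9 - 173262 = -1189846/9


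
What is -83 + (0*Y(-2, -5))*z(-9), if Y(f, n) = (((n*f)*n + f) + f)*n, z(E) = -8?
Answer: -83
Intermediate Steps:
Y(f, n) = n*(2*f + f*n**2) (Y(f, n) = (((f*n)*n + f) + f)*n = ((f*n**2 + f) + f)*n = ((f + f*n**2) + f)*n = (2*f + f*n**2)*n = n*(2*f + f*n**2))
-83 + (0*Y(-2, -5))*z(-9) = -83 + (0*(-2*(-5)*(2 + (-5)**2)))*(-8) = -83 + (0*(-2*(-5)*(2 + 25)))*(-8) = -83 + (0*(-2*(-5)*27))*(-8) = -83 + (0*270)*(-8) = -83 + 0*(-8) = -83 + 0 = -83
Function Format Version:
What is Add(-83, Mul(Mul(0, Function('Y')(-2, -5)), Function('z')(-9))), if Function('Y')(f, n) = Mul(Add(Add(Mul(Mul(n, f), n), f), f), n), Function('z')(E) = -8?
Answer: -83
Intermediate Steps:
Function('Y')(f, n) = Mul(n, Add(Mul(2, f), Mul(f, Pow(n, 2)))) (Function('Y')(f, n) = Mul(Add(Add(Mul(Mul(f, n), n), f), f), n) = Mul(Add(Add(Mul(f, Pow(n, 2)), f), f), n) = Mul(Add(Add(f, Mul(f, Pow(n, 2))), f), n) = Mul(Add(Mul(2, f), Mul(f, Pow(n, 2))), n) = Mul(n, Add(Mul(2, f), Mul(f, Pow(n, 2)))))
Add(-83, Mul(Mul(0, Function('Y')(-2, -5)), Function('z')(-9))) = Add(-83, Mul(Mul(0, Mul(-2, -5, Add(2, Pow(-5, 2)))), -8)) = Add(-83, Mul(Mul(0, Mul(-2, -5, Add(2, 25))), -8)) = Add(-83, Mul(Mul(0, Mul(-2, -5, 27)), -8)) = Add(-83, Mul(Mul(0, 270), -8)) = Add(-83, Mul(0, -8)) = Add(-83, 0) = -83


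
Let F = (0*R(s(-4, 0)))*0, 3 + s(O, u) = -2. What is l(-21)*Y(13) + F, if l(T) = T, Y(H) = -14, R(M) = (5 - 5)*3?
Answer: 294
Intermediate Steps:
s(O, u) = -5 (s(O, u) = -3 - 2 = -5)
R(M) = 0 (R(M) = 0*3 = 0)
F = 0 (F = (0*0)*0 = 0*0 = 0)
l(-21)*Y(13) + F = -21*(-14) + 0 = 294 + 0 = 294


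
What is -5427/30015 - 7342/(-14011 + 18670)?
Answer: -27294947/15537765 ≈ -1.7567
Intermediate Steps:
-5427/30015 - 7342/(-14011 + 18670) = -5427*1/30015 - 7342/4659 = -603/3335 - 7342*1/4659 = -603/3335 - 7342/4659 = -27294947/15537765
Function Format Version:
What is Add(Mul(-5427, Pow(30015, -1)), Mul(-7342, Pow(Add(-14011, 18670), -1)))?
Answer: Rational(-27294947, 15537765) ≈ -1.7567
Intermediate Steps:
Add(Mul(-5427, Pow(30015, -1)), Mul(-7342, Pow(Add(-14011, 18670), -1))) = Add(Mul(-5427, Rational(1, 30015)), Mul(-7342, Pow(4659, -1))) = Add(Rational(-603, 3335), Mul(-7342, Rational(1, 4659))) = Add(Rational(-603, 3335), Rational(-7342, 4659)) = Rational(-27294947, 15537765)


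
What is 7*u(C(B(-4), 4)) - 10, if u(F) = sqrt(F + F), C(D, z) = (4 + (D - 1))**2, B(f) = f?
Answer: -10 + 7*sqrt(2) ≈ -0.10051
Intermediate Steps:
C(D, z) = (3 + D)**2 (C(D, z) = (4 + (-1 + D))**2 = (3 + D)**2)
u(F) = sqrt(2)*sqrt(F) (u(F) = sqrt(2*F) = sqrt(2)*sqrt(F))
7*u(C(B(-4), 4)) - 10 = 7*(sqrt(2)*sqrt((3 - 4)**2)) - 10 = 7*(sqrt(2)*sqrt((-1)**2)) - 10 = 7*(sqrt(2)*sqrt(1)) - 10 = 7*(sqrt(2)*1) - 10 = 7*sqrt(2) - 10 = -10 + 7*sqrt(2)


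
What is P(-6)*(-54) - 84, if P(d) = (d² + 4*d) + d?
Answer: -408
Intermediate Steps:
P(d) = d² + 5*d
P(-6)*(-54) - 84 = -6*(5 - 6)*(-54) - 84 = -6*(-1)*(-54) - 84 = 6*(-54) - 84 = -324 - 84 = -408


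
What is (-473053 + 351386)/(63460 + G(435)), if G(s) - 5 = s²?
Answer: -121667/252690 ≈ -0.48149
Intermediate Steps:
G(s) = 5 + s²
(-473053 + 351386)/(63460 + G(435)) = (-473053 + 351386)/(63460 + (5 + 435²)) = -121667/(63460 + (5 + 189225)) = -121667/(63460 + 189230) = -121667/252690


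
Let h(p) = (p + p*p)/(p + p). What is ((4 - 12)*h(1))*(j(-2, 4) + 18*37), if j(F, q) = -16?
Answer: -5200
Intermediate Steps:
h(p) = (p + p**2)/(2*p) (h(p) = (p + p**2)/((2*p)) = (p + p**2)*(1/(2*p)) = (p + p**2)/(2*p))
((4 - 12)*h(1))*(j(-2, 4) + 18*37) = ((4 - 12)*(1/2 + (1/2)*1))*(-16 + 18*37) = (-8*(1/2 + 1/2))*(-16 + 666) = -8*1*650 = -8*650 = -5200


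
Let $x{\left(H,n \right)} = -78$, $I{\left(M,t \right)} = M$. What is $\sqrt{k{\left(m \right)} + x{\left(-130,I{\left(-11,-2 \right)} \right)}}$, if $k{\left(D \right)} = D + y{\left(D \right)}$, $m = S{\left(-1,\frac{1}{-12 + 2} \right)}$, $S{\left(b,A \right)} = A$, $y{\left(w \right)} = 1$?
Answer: $\frac{i \sqrt{7710}}{10} \approx 8.7807 i$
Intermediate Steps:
$m = - \frac{1}{10}$ ($m = \frac{1}{-12 + 2} = \frac{1}{-10} = - \frac{1}{10} \approx -0.1$)
$k{\left(D \right)} = 1 + D$ ($k{\left(D \right)} = D + 1 = 1 + D$)
$\sqrt{k{\left(m \right)} + x{\left(-130,I{\left(-11,-2 \right)} \right)}} = \sqrt{\left(1 - \frac{1}{10}\right) - 78} = \sqrt{\frac{9}{10} - 78} = \sqrt{- \frac{771}{10}} = \frac{i \sqrt{7710}}{10}$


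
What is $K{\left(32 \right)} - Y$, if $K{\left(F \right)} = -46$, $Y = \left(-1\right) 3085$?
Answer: $3039$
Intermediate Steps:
$Y = -3085$
$K{\left(32 \right)} - Y = -46 - -3085 = -46 + 3085 = 3039$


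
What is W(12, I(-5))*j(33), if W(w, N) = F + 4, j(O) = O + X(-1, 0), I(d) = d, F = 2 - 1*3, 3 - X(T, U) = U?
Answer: 108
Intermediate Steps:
X(T, U) = 3 - U
F = -1 (F = 2 - 3 = -1)
j(O) = 3 + O (j(O) = O + (3 - 1*0) = O + (3 + 0) = O + 3 = 3 + O)
W(w, N) = 3 (W(w, N) = -1 + 4 = 3)
W(12, I(-5))*j(33) = 3*(3 + 33) = 3*36 = 108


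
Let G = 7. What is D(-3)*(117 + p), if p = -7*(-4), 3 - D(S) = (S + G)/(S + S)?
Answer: 1595/3 ≈ 531.67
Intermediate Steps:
D(S) = 3 - (7 + S)/(2*S) (D(S) = 3 - (S + 7)/(S + S) = 3 - (7 + S)/(2*S))
p = 28
D(-3)*(117 + p) = ((½)*(-7 + 5*(-3))/(-3))*(117 + 28) = ((½)*(-⅓)*(-7 - 15))*145 = ((½)*(-⅓)*(-22))*145 = (11/3)*145 = 1595/3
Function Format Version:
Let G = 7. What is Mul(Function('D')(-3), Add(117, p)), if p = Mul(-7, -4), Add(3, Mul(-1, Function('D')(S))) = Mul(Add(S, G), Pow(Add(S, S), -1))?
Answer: Rational(1595, 3) ≈ 531.67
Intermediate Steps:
Function('D')(S) = Add(3, Mul(Rational(-1, 2), Pow(S, -1), Add(7, S))) (Function('D')(S) = Add(3, Mul(-1, Mul(Add(S, 7), Pow(Add(S, S), -1)))) = Add(3, Mul(-1, Mul(Add(7, S), Pow(Mul(2, S), -1)))) = Add(3, Mul(-1, Mul(Add(7, S), Mul(Rational(1, 2), Pow(S, -1))))) = Add(3, Mul(-1, Mul(Rational(1, 2), Pow(S, -1), Add(7, S)))) = Add(3, Mul(Rational(-1, 2), Pow(S, -1), Add(7, S))))
p = 28
Mul(Function('D')(-3), Add(117, p)) = Mul(Mul(Rational(1, 2), Pow(-3, -1), Add(-7, Mul(5, -3))), Add(117, 28)) = Mul(Mul(Rational(1, 2), Rational(-1, 3), Add(-7, -15)), 145) = Mul(Mul(Rational(1, 2), Rational(-1, 3), -22), 145) = Mul(Rational(11, 3), 145) = Rational(1595, 3)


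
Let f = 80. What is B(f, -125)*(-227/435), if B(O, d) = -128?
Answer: 29056/435 ≈ 66.795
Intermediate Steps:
B(f, -125)*(-227/435) = -(-29056)/435 = -128*(-227/435) = 29056/435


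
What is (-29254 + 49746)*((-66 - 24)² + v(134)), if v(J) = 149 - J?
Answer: 166292580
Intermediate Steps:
(-29254 + 49746)*((-66 - 24)² + v(134)) = (-29254 + 49746)*((-66 - 24)² + (149 - 1*134)) = 20492*((-90)² + (149 - 134)) = 20492*(8100 + 15) = 20492*8115 = 166292580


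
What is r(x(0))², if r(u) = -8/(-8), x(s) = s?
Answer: 1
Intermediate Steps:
r(u) = 1 (r(u) = -8*(-⅛) = 1)
r(x(0))² = 1² = 1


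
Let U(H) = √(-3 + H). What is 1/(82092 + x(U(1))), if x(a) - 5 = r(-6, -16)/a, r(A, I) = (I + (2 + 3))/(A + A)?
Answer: 23643936/1941096213913 + 132*I*√2/1941096213913 ≈ 1.2181e-5 + 9.6171e-11*I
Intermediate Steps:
r(A, I) = (5 + I)/(2*A) (r(A, I) = (I + 5)/((2*A)) = (5 + I)*(1/(2*A)) = (5 + I)/(2*A))
x(a) = 5 + 11/(12*a) (x(a) = 5 + ((½)*(5 - 16)/(-6))/a = 5 + ((½)*(-⅙)*(-11))/a = 5 + 11/(12*a))
1/(82092 + x(U(1))) = 1/(82092 + (5 + 11/(12*(√(-3 + 1))))) = 1/(82092 + (5 + 11/(12*(√(-2))))) = 1/(82092 + (5 + 11/(12*((I*√2))))) = 1/(82092 + (5 + 11*(-I*√2/2)/12)) = 1/(82092 + (5 - 11*I*√2/24)) = 1/(82097 - 11*I*√2/24)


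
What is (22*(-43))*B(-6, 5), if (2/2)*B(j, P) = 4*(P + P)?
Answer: -37840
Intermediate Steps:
B(j, P) = 8*P (B(j, P) = 4*(P + P) = 4*(2*P) = 8*P)
(22*(-43))*B(-6, 5) = (22*(-43))*(8*5) = -946*40 = -37840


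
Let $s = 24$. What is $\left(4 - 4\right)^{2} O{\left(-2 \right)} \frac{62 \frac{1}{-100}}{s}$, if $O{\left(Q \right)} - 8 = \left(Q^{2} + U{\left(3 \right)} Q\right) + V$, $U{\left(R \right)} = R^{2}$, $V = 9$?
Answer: $0$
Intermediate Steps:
$O{\left(Q \right)} = 17 + Q^{2} + 9 Q$ ($O{\left(Q \right)} = 8 + \left(\left(Q^{2} + 3^{2} Q\right) + 9\right) = 8 + \left(\left(Q^{2} + 9 Q\right) + 9\right) = 8 + \left(9 + Q^{2} + 9 Q\right) = 17 + Q^{2} + 9 Q$)
$\left(4 - 4\right)^{2} O{\left(-2 \right)} \frac{62 \frac{1}{-100}}{s} = \left(4 - 4\right)^{2} \left(17 + \left(-2\right)^{2} + 9 \left(-2\right)\right) \frac{62 \frac{1}{-100}}{24} = 0^{2} \left(17 + 4 - 18\right) 62 \left(- \frac{1}{100}\right) \frac{1}{24} = 0 \cdot 3 \left(\left(- \frac{31}{50}\right) \frac{1}{24}\right) = 0 \left(- \frac{31}{1200}\right) = 0$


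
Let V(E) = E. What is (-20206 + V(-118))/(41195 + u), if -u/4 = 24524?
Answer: 20324/56901 ≈ 0.35718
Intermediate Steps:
u = -98096 (u = -4*24524 = -98096)
(-20206 + V(-118))/(41195 + u) = (-20206 - 118)/(41195 - 98096) = -20324/(-56901) = -20324*(-1/56901) = 20324/56901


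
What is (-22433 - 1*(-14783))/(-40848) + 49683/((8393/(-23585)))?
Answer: -7977423661365/57139544 ≈ -1.3961e+5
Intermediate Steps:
(-22433 - 1*(-14783))/(-40848) + 49683/((8393/(-23585))) = (-22433 + 14783)*(-1/40848) + 49683/((8393*(-1/23585))) = -7650*(-1/40848) + 49683/(-8393/23585) = 1275/6808 + 49683*(-23585/8393) = 1275/6808 - 1171773555/8393 = -7977423661365/57139544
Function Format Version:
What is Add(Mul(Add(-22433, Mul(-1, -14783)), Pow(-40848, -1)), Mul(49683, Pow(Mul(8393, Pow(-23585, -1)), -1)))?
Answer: Rational(-7977423661365, 57139544) ≈ -1.3961e+5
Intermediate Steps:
Add(Mul(Add(-22433, Mul(-1, -14783)), Pow(-40848, -1)), Mul(49683, Pow(Mul(8393, Pow(-23585, -1)), -1))) = Add(Mul(Add(-22433, 14783), Rational(-1, 40848)), Mul(49683, Pow(Mul(8393, Rational(-1, 23585)), -1))) = Add(Mul(-7650, Rational(-1, 40848)), Mul(49683, Pow(Rational(-8393, 23585), -1))) = Add(Rational(1275, 6808), Mul(49683, Rational(-23585, 8393))) = Add(Rational(1275, 6808), Rational(-1171773555, 8393)) = Rational(-7977423661365, 57139544)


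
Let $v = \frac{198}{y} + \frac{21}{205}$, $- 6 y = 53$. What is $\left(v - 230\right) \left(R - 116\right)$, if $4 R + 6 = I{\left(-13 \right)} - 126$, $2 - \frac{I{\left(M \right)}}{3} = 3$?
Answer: $\frac{1642084823}{43460} \approx 37784.0$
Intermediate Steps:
$y = - \frac{53}{6}$ ($y = \left(- \frac{1}{6}\right) 53 = - \frac{53}{6} \approx -8.8333$)
$I{\left(M \right)} = -3$ ($I{\left(M \right)} = 6 - 9 = -3$)
$R = - \frac{135}{4}$ ($R = - \frac{3}{2} + \frac{-3 - 126}{4} = - \frac{3}{2} + \frac{1}{4} \left(-129\right) = - \frac{3}{2} - \frac{129}{4} = - \frac{135}{4} \approx -33.75$)
$v = - \frac{242427}{10865}$ ($v = \frac{198}{- \frac{53}{6}} + \frac{21}{205} = 198 \left(- \frac{6}{53}\right) + 21 \cdot \frac{1}{205} = - \frac{1188}{53} + \frac{21}{205} = - \frac{242427}{10865} \approx -22.313$)
$\left(v - 230\right) \left(R - 116\right) = \left(- \frac{242427}{10865} - 230\right) \left(- \frac{135}{4} - 116\right) = \left(- \frac{2741377}{10865}\right) \left(- \frac{599}{4}\right) = \frac{1642084823}{43460}$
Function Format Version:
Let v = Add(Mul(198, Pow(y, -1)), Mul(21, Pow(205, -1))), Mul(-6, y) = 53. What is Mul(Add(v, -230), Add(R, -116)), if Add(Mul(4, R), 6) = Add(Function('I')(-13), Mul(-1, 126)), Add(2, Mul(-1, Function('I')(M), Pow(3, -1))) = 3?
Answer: Rational(1642084823, 43460) ≈ 37784.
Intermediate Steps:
y = Rational(-53, 6) (y = Mul(Rational(-1, 6), 53) = Rational(-53, 6) ≈ -8.8333)
Function('I')(M) = -3 (Function('I')(M) = Add(6, Mul(-3, 3)) = Add(6, -9) = -3)
R = Rational(-135, 4) (R = Add(Rational(-3, 2), Mul(Rational(1, 4), Add(-3, Mul(-1, 126)))) = Add(Rational(-3, 2), Mul(Rational(1, 4), Add(-3, -126))) = Add(Rational(-3, 2), Mul(Rational(1, 4), -129)) = Add(Rational(-3, 2), Rational(-129, 4)) = Rational(-135, 4) ≈ -33.750)
v = Rational(-242427, 10865) (v = Add(Mul(198, Pow(Rational(-53, 6), -1)), Mul(21, Pow(205, -1))) = Add(Mul(198, Rational(-6, 53)), Mul(21, Rational(1, 205))) = Add(Rational(-1188, 53), Rational(21, 205)) = Rational(-242427, 10865) ≈ -22.313)
Mul(Add(v, -230), Add(R, -116)) = Mul(Add(Rational(-242427, 10865), -230), Add(Rational(-135, 4), -116)) = Mul(Rational(-2741377, 10865), Rational(-599, 4)) = Rational(1642084823, 43460)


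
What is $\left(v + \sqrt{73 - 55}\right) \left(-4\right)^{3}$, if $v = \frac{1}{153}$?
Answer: $- \frac{64}{153} - 192 \sqrt{2} \approx -271.95$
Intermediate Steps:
$v = \frac{1}{153} \approx 0.0065359$
$\left(v + \sqrt{73 - 55}\right) \left(-4\right)^{3} = \left(\frac{1}{153} + \sqrt{73 - 55}\right) \left(-4\right)^{3} = \left(\frac{1}{153} + \sqrt{18}\right) \left(-64\right) = \left(\frac{1}{153} + 3 \sqrt{2}\right) \left(-64\right) = - \frac{64}{153} - 192 \sqrt{2}$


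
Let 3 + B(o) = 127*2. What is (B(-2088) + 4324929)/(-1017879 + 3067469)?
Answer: 432518/204959 ≈ 2.1103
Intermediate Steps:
B(o) = 251 (B(o) = -3 + 127*2 = -3 + 254 = 251)
(B(-2088) + 4324929)/(-1017879 + 3067469) = (251 + 4324929)/(-1017879 + 3067469) = 4325180/2049590 = 4325180*(1/2049590) = 432518/204959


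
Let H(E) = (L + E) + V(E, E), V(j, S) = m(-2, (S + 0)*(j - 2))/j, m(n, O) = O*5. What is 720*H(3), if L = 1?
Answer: 6480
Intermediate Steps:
m(n, O) = 5*O
V(j, S) = 5*S*(-2 + j)/j (V(j, S) = (5*((S + 0)*(j - 2)))/j = (5*(S*(-2 + j)))/j = (5*S*(-2 + j))/j = 5*S*(-2 + j)/j)
H(E) = -9 + 6*E (H(E) = (1 + E) + 5*E*(-2 + E)/E = (1 + E) + (-10 + 5*E) = -9 + 6*E)
720*H(3) = 720*(-9 + 6*3) = 720*(-9 + 18) = 720*9 = 6480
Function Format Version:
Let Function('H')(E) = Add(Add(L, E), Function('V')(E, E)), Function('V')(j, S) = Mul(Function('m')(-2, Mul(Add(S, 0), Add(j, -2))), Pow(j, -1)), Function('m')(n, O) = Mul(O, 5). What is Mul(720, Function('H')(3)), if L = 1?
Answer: 6480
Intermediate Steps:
Function('m')(n, O) = Mul(5, O)
Function('V')(j, S) = Mul(5, S, Pow(j, -1), Add(-2, j)) (Function('V')(j, S) = Mul(Mul(5, Mul(Add(S, 0), Add(j, -2))), Pow(j, -1)) = Mul(Mul(5, Mul(S, Add(-2, j))), Pow(j, -1)) = Mul(Mul(5, S, Add(-2, j)), Pow(j, -1)) = Mul(5, S, Pow(j, -1), Add(-2, j)))
Function('H')(E) = Add(-9, Mul(6, E)) (Function('H')(E) = Add(Add(1, E), Mul(5, E, Pow(E, -1), Add(-2, E))) = Add(Add(1, E), Add(-10, Mul(5, E))) = Add(-9, Mul(6, E)))
Mul(720, Function('H')(3)) = Mul(720, Add(-9, Mul(6, 3))) = Mul(720, Add(-9, 18)) = Mul(720, 9) = 6480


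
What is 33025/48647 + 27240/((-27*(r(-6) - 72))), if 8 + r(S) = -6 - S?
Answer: 11637319/875646 ≈ 13.290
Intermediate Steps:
r(S) = -14 - S (r(S) = -8 + (-6 - S) = -14 - S)
33025/48647 + 27240/((-27*(r(-6) - 72))) = 33025/48647 + 27240/((-27*((-14 - 1*(-6)) - 72))) = 33025*(1/48647) + 27240/((-27*((-14 + 6) - 72))) = 33025/48647 + 27240/((-27*(-8 - 72))) = 33025/48647 + 27240/((-27*(-80))) = 33025/48647 + 27240/2160 = 33025/48647 + 27240*(1/2160) = 33025/48647 + 227/18 = 11637319/875646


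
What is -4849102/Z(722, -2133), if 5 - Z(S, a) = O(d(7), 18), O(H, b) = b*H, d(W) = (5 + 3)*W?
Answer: 4849102/1003 ≈ 4834.6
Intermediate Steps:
d(W) = 8*W
O(H, b) = H*b
Z(S, a) = -1003 (Z(S, a) = 5 - 8*7*18 = 5 - 56*18 = 5 - 1*1008 = 5 - 1008 = -1003)
-4849102/Z(722, -2133) = -4849102/(-1003) = -4849102*(-1/1003) = 4849102/1003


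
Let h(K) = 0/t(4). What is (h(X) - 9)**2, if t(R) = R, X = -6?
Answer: 81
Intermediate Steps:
h(K) = 0 (h(K) = 0/4 = 0*(1/4) = 0)
(h(X) - 9)**2 = (0 - 9)**2 = (-9)**2 = 81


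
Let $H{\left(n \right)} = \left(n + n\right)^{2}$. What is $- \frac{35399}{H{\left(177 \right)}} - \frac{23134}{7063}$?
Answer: $- \frac{3149083481}{885106908} \approx -3.5579$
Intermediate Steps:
$H{\left(n \right)} = 4 n^{2}$ ($H{\left(n \right)} = \left(2 n\right)^{2} = 4 n^{2}$)
$- \frac{35399}{H{\left(177 \right)}} - \frac{23134}{7063} = - \frac{35399}{4 \cdot 177^{2}} - \frac{23134}{7063} = - \frac{35399}{4 \cdot 31329} - \frac{23134}{7063} = - \frac{35399}{125316} - \frac{23134}{7063} = - \frac{3149083481}{885106908}$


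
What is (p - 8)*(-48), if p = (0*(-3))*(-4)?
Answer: 384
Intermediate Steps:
p = 0 (p = 0*(-4) = 0)
(p - 8)*(-48) = (0 - 8)*(-48) = -8*(-48) = 384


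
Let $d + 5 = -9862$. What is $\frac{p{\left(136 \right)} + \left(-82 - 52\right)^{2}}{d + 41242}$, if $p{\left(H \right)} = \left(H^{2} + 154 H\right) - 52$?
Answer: $\frac{57344}{31375} \approx 1.8277$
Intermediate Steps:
$p{\left(H \right)} = -52 + H^{2} + 154 H$
$d = -9867$ ($d = -5 - 9862 = -9867$)
$\frac{p{\left(136 \right)} + \left(-82 - 52\right)^{2}}{d + 41242} = \frac{\left(-52 + 136^{2} + 154 \cdot 136\right) + \left(-82 - 52\right)^{2}}{-9867 + 41242} = \frac{\left(-52 + 18496 + 20944\right) + \left(-134\right)^{2}}{31375} = \left(39388 + 17956\right) \frac{1}{31375} = 57344 \cdot \frac{1}{31375} = \frac{57344}{31375}$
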